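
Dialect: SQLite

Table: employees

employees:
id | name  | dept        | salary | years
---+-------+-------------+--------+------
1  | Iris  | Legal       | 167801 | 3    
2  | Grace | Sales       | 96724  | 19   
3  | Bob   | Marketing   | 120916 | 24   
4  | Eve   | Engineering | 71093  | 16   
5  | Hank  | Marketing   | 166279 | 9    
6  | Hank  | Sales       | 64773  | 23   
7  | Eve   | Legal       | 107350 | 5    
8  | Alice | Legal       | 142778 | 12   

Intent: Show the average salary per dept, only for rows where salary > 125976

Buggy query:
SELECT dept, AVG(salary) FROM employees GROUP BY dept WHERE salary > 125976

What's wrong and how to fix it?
Bug: Row-level WHERE must come before GROUP BY in the clause order

Fix: Move the WHERE clause before GROUP BY

Corrected query:
SELECT dept, AVG(salary) FROM employees WHERE salary > 125976 GROUP BY dept

Result:
dept      | AVG(salary)
----------+------------
Legal     | 155289.5   
Marketing | 166279     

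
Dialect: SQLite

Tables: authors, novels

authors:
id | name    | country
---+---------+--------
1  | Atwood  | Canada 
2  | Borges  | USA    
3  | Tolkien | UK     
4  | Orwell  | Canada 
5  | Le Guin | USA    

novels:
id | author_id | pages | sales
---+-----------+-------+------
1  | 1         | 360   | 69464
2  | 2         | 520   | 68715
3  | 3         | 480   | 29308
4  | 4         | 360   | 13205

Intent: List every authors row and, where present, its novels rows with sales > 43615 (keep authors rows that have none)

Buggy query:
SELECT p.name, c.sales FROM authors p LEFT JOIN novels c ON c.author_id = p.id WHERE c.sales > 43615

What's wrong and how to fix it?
Bug: A WHERE condition on the right-hand table after LEFT JOIN drops unmatched parents

Fix: Put 'c.sales > 43615' in the JOIN's ON clause instead of WHERE

Corrected query:
SELECT p.name, c.sales FROM authors p LEFT JOIN novels c ON c.author_id = p.id AND c.sales > 43615

Result:
name    | sales
--------+------
Atwood  | 69464
Borges  | 68715
Tolkien | NULL 
Orwell  | NULL 
Le Guin | NULL 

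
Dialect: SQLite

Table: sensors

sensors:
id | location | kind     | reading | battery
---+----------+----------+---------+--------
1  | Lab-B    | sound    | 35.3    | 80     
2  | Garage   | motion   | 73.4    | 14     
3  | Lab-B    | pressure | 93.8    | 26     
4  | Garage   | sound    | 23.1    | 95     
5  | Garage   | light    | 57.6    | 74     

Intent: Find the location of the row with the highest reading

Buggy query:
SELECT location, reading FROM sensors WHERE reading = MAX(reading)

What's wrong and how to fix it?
Bug: WHERE is evaluated per row; an aggregate over the whole table isn't defined there

Fix: Wrap MAX in a scalar subquery so WHERE compares against a single value

Corrected query:
SELECT location, reading FROM sensors WHERE reading = (SELECT MAX(reading) FROM sensors)

Result:
location | reading
---------+--------
Lab-B    | 93.8   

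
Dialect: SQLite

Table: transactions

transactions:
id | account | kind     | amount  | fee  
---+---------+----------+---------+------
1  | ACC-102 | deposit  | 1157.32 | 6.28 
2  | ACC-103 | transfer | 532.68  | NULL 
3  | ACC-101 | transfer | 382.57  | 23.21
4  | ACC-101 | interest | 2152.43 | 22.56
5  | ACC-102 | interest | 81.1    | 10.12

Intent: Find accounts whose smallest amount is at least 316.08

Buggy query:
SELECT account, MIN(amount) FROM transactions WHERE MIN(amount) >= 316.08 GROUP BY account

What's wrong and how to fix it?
Bug: MIN() in WHERE is a misuse of aggregate

Fix: Use HAVING for the per-group MIN condition

Corrected query:
SELECT account, MIN(amount) FROM transactions GROUP BY account HAVING MIN(amount) >= 316.08

Result:
account | MIN(amount)
--------+------------
ACC-101 | 382.57     
ACC-103 | 532.68     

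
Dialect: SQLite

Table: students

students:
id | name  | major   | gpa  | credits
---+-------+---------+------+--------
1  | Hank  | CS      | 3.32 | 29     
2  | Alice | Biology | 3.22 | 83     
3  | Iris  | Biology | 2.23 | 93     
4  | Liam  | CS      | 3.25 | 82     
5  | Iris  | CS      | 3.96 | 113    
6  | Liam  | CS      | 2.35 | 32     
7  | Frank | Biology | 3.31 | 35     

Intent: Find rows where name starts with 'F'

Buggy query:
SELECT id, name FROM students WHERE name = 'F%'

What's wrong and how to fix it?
Bug: '=' compares the literal string including the % character; pattern matching needs LIKE

Fix: Use LIKE for wildcard pattern matching

Corrected query:
SELECT id, name FROM students WHERE name LIKE 'F%'

Result:
id | name 
---+------
7  | Frank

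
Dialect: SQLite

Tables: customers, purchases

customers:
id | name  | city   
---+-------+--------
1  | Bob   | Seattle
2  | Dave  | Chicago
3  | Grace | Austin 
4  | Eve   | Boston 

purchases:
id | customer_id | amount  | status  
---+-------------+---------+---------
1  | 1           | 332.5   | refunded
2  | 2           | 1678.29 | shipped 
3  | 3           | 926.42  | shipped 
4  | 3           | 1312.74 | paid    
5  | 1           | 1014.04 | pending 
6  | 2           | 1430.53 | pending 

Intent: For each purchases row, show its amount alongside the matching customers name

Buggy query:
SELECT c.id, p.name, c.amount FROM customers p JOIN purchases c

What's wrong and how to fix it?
Bug: JOIN with no ON clause produces a cartesian product; every purchases row pairs with every customers row

Fix: Add ON c.customer_id = p.id to the JOIN

Corrected query:
SELECT c.id, p.name, c.amount FROM customers p JOIN purchases c ON c.customer_id = p.id

Result:
id | name  | amount 
---+-------+--------
1  | Bob   | 332.5  
2  | Dave  | 1678.29
3  | Grace | 926.42 
4  | Grace | 1312.74
5  | Bob   | 1014.04
6  | Dave  | 1430.53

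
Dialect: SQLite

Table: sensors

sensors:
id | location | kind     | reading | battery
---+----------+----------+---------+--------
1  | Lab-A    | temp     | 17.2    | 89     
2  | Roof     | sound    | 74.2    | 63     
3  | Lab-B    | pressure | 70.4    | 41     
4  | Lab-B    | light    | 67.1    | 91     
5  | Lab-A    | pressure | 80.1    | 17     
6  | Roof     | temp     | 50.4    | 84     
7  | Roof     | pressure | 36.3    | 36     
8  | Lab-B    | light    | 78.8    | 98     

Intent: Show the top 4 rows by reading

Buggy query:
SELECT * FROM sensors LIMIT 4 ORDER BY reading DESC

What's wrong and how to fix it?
Bug: ORDER BY cannot follow LIMIT; LIMIT is the final clause

Fix: Sort with ORDER BY, then apply LIMIT

Corrected query:
SELECT * FROM sensors ORDER BY reading DESC LIMIT 4

Result:
id | location | kind     | reading | battery
---+----------+----------+---------+--------
5  | Lab-A    | pressure | 80.1    | 17     
8  | Lab-B    | light    | 78.8    | 98     
2  | Roof     | sound    | 74.2    | 63     
3  | Lab-B    | pressure | 70.4    | 41     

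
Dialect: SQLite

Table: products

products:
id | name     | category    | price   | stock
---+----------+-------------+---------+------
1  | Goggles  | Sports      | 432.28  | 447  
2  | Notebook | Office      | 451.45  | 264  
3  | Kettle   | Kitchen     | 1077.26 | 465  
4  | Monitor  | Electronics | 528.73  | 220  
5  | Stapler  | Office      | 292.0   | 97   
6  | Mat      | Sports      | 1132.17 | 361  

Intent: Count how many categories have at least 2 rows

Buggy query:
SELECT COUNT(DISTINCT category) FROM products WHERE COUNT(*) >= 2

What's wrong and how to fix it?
Bug: COUNT(*) cannot appear in WHERE; the per-group count doesn't exist yet

Fix: Group first with HAVING COUNT(*) >= 2, then COUNT the resulting groups

Corrected query:
SELECT COUNT(*) FROM (SELECT category FROM products GROUP BY category HAVING COUNT(*) >= 2)

Result:
COUNT(*)
--------
2       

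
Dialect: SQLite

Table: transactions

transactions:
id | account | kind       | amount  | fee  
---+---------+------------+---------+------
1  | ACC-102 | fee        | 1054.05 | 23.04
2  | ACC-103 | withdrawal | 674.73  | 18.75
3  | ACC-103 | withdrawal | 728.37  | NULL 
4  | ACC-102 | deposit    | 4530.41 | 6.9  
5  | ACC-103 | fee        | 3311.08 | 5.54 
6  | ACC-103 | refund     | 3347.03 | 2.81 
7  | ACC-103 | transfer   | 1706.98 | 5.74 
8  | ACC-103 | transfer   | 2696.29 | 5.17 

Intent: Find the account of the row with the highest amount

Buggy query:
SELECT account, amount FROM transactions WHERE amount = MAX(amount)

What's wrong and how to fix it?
Bug: WHERE is evaluated per row; an aggregate over the whole table isn't defined there

Fix: Wrap MAX in a scalar subquery so WHERE compares against a single value

Corrected query:
SELECT account, amount FROM transactions WHERE amount = (SELECT MAX(amount) FROM transactions)

Result:
account | amount 
--------+--------
ACC-102 | 4530.41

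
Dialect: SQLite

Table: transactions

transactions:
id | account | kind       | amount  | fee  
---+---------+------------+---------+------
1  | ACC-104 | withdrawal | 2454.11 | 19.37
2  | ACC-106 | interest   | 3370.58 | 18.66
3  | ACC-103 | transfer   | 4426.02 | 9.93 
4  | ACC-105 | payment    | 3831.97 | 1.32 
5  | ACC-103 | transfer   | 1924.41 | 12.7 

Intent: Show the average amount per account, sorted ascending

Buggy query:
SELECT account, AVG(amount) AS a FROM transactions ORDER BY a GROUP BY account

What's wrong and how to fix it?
Bug: ORDER BY appears before GROUP BY; SQL clause order requires GROUP BY first

Fix: Reorder: SELECT … FROM … GROUP BY … ORDER BY …

Corrected query:
SELECT account, AVG(amount) AS a FROM transactions GROUP BY account ORDER BY a

Result:
account | a       
--------+---------
ACC-104 | 2454.11 
ACC-103 | 3175.215
ACC-106 | 3370.58 
ACC-105 | 3831.97 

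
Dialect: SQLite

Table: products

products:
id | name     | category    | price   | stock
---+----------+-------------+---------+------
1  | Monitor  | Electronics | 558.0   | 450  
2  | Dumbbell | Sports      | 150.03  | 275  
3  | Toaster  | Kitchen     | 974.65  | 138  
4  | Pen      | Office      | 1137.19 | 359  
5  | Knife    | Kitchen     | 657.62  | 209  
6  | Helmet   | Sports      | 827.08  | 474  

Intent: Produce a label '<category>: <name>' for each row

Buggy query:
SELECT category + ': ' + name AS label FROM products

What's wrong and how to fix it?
Bug: '+' is numeric addition; on text columns SQLite converts them to 0 instead of concatenating

Fix: Replace + with || to concatenate text

Corrected query:
SELECT category || ': ' || name AS label FROM products

Result:
label               
--------------------
Electronics: Monitor
Sports: Dumbbell    
Kitchen: Toaster    
Office: Pen         
Kitchen: Knife      
Sports: Helmet      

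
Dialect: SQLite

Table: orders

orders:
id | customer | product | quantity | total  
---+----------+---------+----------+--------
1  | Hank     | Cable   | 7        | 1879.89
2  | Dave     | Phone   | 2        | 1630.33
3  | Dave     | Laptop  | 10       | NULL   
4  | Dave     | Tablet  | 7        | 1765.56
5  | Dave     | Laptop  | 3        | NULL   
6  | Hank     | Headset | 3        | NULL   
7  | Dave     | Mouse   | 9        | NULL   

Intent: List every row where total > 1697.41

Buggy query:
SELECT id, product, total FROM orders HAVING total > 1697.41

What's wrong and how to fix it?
Bug: This is a non-aggregate query (no GROUP BY, no aggregates), so in SQLite the HAVING clause is invalid here; a row-level condition belongs in WHERE

Fix: Replace HAVING with WHERE since the condition applies to individual rows

Corrected query:
SELECT id, product, total FROM orders WHERE total > 1697.41

Result:
id | product | total  
---+---------+--------
1  | Cable   | 1879.89
4  | Tablet  | 1765.56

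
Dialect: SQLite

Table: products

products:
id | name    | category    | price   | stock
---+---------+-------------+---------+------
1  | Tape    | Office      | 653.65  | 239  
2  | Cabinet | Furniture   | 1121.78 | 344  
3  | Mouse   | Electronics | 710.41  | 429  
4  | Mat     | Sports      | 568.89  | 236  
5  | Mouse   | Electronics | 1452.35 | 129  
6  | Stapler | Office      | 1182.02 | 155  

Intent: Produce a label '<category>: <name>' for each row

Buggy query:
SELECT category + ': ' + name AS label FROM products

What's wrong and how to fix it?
Bug: SQLite uses || for string concatenation; + coerces text to numbers (yielding 0)

Fix: Use the || operator for string concatenation

Corrected query:
SELECT category || ': ' || name AS label FROM products

Result:
label             
------------------
Office: Tape      
Furniture: Cabinet
Electronics: Mouse
Sports: Mat       
Electronics: Mouse
Office: Stapler   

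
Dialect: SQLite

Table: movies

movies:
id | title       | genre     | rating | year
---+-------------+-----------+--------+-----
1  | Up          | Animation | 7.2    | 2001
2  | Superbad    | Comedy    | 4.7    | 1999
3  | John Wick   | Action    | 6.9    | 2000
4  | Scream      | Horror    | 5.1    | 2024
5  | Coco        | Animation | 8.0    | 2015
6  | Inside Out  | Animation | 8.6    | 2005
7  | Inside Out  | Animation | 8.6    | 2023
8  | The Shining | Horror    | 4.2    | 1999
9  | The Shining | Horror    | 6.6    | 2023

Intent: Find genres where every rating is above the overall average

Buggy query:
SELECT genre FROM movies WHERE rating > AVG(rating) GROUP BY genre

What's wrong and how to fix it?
Bug: AVG() is an aggregate; it can't sit directly in WHERE

Fix: Use a subquery for AVG and a HAVING MIN(...) filter so the condition holds for every row in the group

Corrected query:
SELECT genre FROM movies GROUP BY genre HAVING MIN(rating) > (SELECT AVG(rating) FROM movies)

Result:
genre    
---------
Action   
Animation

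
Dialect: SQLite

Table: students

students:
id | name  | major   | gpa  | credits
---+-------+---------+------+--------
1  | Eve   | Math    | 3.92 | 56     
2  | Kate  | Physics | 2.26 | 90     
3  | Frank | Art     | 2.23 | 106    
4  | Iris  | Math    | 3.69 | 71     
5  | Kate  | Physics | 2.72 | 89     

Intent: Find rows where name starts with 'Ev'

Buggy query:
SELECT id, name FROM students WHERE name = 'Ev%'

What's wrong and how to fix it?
Bug: '=' compares the literal string including the % character; pattern matching needs LIKE

Fix: Use LIKE for wildcard pattern matching

Corrected query:
SELECT id, name FROM students WHERE name LIKE 'Ev%'

Result:
id | name
---+-----
1  | Eve 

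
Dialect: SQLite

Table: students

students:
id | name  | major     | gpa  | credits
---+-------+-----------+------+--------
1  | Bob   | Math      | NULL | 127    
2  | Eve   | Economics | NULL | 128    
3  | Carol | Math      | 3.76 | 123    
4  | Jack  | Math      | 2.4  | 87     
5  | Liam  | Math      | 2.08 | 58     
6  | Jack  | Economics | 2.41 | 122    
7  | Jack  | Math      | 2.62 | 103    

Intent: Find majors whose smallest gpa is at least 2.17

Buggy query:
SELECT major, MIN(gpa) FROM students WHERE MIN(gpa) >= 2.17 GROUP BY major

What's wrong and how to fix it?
Bug: Aggregates like MIN are computed per group after WHERE runs

Fix: Replace WHERE with HAVING after the GROUP BY

Corrected query:
SELECT major, MIN(gpa) FROM students GROUP BY major HAVING MIN(gpa) >= 2.17

Result:
major     | MIN(gpa)
----------+---------
Economics | 2.41    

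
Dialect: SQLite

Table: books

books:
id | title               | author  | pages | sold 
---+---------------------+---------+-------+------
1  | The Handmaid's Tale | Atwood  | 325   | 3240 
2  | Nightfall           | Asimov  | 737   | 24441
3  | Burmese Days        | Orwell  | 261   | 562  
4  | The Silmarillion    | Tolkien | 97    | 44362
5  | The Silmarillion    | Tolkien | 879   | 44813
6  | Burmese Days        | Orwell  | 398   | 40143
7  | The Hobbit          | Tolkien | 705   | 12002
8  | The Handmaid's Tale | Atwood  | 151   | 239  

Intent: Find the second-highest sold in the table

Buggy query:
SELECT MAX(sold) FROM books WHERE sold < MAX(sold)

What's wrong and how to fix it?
Bug: MAX(sold) on the right of the comparison is an aggregate-in-WHERE error

Fix: Compute the overall MAX in a subquery, then take MAX of rows below it

Corrected query:
SELECT MAX(sold) FROM books WHERE sold < (SELECT MAX(sold) FROM books)

Result:
MAX(sold)
---------
44362    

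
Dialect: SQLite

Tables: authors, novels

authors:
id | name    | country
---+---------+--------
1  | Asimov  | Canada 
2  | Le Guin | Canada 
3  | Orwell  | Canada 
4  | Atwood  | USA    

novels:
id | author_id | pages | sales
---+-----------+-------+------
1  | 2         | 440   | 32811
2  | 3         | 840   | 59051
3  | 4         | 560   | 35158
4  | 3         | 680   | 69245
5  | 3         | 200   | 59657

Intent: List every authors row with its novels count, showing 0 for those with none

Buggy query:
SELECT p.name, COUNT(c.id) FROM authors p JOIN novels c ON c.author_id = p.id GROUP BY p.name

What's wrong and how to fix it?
Bug: INNER JOIN drops authors rows that have no matching novels rows

Fix: Switch to LEFT JOIN to retain unmatched parent rows

Corrected query:
SELECT p.name, COUNT(c.id) FROM authors p LEFT JOIN novels c ON c.author_id = p.id GROUP BY p.name

Result:
name    | COUNT(c.id)
--------+------------
Asimov  | 0          
Atwood  | 1          
Le Guin | 1          
Orwell  | 3          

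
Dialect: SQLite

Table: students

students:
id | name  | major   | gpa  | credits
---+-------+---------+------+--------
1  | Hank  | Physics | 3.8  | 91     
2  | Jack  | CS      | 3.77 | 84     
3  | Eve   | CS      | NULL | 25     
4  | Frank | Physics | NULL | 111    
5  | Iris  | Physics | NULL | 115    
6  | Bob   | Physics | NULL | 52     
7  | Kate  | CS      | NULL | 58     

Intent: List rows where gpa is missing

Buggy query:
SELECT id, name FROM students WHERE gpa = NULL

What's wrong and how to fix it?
Bug: Comparing to NULL with '=' never matches; NULL = NULL is unknown, not true

Fix: Replace '= NULL' with 'IS NULL'

Corrected query:
SELECT id, name FROM students WHERE gpa IS NULL

Result:
id | name 
---+------
3  | Eve  
4  | Frank
5  | Iris 
6  | Bob  
7  | Kate 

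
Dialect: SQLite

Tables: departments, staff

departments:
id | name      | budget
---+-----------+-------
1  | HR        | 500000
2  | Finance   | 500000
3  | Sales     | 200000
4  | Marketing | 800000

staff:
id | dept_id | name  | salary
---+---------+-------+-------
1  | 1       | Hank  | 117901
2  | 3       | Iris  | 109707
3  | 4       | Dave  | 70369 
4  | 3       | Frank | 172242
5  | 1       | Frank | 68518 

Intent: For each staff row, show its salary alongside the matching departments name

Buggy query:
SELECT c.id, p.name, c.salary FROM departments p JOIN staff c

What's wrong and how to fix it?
Bug: Missing join condition: each staff row is matched to all departments rows instead of just its own

Fix: Specify the join condition linking the foreign key to the parent id

Corrected query:
SELECT c.id, p.name, c.salary FROM departments p JOIN staff c ON c.dept_id = p.id

Result:
id | name      | salary
---+-----------+-------
1  | HR        | 117901
2  | Sales     | 109707
3  | Marketing | 70369 
4  | Sales     | 172242
5  | HR        | 68518 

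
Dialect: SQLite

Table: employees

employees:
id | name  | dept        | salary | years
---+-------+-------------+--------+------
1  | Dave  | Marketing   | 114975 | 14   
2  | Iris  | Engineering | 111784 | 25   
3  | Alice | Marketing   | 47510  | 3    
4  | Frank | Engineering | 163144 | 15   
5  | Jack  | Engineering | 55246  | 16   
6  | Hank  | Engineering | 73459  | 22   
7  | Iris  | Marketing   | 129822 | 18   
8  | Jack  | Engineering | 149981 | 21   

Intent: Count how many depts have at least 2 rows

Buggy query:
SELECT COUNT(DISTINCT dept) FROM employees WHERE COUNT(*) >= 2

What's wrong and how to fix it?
Bug: COUNT(*) cannot appear in WHERE; the per-group count doesn't exist yet

Fix: Use a subquery that GROUPs and filters with HAVING, then count its rows

Corrected query:
SELECT COUNT(*) FROM (SELECT dept FROM employees GROUP BY dept HAVING COUNT(*) >= 2)

Result:
COUNT(*)
--------
2       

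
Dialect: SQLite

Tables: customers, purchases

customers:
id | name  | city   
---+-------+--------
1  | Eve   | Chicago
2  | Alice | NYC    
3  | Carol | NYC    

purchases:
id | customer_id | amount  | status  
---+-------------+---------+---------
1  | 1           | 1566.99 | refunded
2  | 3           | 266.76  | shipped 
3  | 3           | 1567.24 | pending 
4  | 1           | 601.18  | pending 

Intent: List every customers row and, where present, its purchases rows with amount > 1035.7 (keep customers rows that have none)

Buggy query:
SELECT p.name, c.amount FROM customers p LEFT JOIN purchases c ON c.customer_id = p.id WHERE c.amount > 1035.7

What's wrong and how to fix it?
Bug: A WHERE condition on the right-hand table after LEFT JOIN drops unmatched parents

Fix: Move the right-table condition into the ON clause so unmatched parents are kept

Corrected query:
SELECT p.name, c.amount FROM customers p LEFT JOIN purchases c ON c.customer_id = p.id AND c.amount > 1035.7

Result:
name  | amount 
------+--------
Eve   | 1566.99
Alice | NULL   
Carol | 1567.24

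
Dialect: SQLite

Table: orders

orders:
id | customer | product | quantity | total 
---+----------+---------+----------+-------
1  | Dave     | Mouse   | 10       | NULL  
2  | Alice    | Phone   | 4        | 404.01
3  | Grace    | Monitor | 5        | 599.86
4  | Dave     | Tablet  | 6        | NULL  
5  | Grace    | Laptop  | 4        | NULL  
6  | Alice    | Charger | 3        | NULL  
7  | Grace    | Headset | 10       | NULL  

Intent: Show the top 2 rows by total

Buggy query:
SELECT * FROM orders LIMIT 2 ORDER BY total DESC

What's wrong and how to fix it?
Bug: LIMIT must come after ORDER BY

Fix: Swap the clauses: ORDER BY first, then LIMIT

Corrected query:
SELECT * FROM orders ORDER BY total DESC LIMIT 2

Result:
id | customer | product | quantity | total 
---+----------+---------+----------+-------
3  | Grace    | Monitor | 5        | 599.86
2  | Alice    | Phone   | 4        | 404.01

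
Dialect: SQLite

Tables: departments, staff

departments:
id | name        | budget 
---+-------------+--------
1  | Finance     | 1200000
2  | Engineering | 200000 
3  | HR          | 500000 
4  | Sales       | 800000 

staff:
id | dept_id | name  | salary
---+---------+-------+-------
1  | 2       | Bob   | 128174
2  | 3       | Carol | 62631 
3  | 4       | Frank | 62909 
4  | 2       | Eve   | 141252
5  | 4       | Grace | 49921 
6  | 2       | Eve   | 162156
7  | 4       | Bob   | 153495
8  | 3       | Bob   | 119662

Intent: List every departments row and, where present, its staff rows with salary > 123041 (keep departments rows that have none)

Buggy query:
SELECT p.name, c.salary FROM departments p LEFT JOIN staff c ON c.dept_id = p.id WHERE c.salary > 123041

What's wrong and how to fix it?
Bug: Filtering c.salary in WHERE discards the NULL rows produced by LEFT JOIN, turning it into an inner join

Fix: Put 'c.salary > 123041' in the JOIN's ON clause instead of WHERE

Corrected query:
SELECT p.name, c.salary FROM departments p LEFT JOIN staff c ON c.dept_id = p.id AND c.salary > 123041

Result:
name        | salary
------------+-------
Finance     | NULL  
Engineering | 128174
Engineering | 141252
Engineering | 162156
HR          | NULL  
Sales       | 153495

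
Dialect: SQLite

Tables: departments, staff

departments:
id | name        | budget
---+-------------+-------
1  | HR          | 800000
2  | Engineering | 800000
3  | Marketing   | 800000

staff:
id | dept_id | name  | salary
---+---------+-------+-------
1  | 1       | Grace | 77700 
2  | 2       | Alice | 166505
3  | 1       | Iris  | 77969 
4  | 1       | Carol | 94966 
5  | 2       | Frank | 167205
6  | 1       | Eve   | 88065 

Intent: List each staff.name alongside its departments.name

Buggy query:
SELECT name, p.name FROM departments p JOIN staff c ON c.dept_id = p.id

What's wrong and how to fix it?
Bug: Both tables have a 'name' column; the unqualified reference is ambiguous

Fix: Prefix ambiguous columns with the table alias

Corrected query:
SELECT c.name, p.name FROM departments p JOIN staff c ON c.dept_id = p.id

Result:
name  | name       
------+------------
Grace | HR         
Alice | Engineering
Iris  | HR         
Carol | HR         
Frank | Engineering
Eve   | HR         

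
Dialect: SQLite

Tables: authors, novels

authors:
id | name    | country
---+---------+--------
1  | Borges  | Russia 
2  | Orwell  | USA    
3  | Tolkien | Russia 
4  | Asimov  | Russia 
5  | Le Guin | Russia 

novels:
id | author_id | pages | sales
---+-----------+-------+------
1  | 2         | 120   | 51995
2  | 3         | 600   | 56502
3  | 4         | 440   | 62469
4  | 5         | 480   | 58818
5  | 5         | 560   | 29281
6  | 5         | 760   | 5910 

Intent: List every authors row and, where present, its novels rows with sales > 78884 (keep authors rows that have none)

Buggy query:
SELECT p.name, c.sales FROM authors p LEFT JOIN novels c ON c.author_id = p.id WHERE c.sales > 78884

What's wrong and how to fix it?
Bug: Filtering c.sales in WHERE discards the NULL rows produced by LEFT JOIN, turning it into an inner join

Fix: Put 'c.sales > 78884' in the JOIN's ON clause instead of WHERE

Corrected query:
SELECT p.name, c.sales FROM authors p LEFT JOIN novels c ON c.author_id = p.id AND c.sales > 78884

Result:
name    | sales
--------+------
Borges  | NULL 
Orwell  | NULL 
Tolkien | NULL 
Asimov  | NULL 
Le Guin | NULL 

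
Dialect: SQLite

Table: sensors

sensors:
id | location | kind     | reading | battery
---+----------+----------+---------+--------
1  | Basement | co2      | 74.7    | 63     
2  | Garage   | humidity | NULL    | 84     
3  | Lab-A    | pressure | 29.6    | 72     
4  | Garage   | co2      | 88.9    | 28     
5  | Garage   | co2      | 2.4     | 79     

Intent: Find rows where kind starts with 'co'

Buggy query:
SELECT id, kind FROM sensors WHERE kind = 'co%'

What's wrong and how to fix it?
Bug: '=' compares the literal string including the % character; pattern matching needs LIKE

Fix: Replace '=' with LIKE so 'co%' is treated as a pattern

Corrected query:
SELECT id, kind FROM sensors WHERE kind LIKE 'co%'

Result:
id | kind
---+-----
1  | co2 
4  | co2 
5  | co2 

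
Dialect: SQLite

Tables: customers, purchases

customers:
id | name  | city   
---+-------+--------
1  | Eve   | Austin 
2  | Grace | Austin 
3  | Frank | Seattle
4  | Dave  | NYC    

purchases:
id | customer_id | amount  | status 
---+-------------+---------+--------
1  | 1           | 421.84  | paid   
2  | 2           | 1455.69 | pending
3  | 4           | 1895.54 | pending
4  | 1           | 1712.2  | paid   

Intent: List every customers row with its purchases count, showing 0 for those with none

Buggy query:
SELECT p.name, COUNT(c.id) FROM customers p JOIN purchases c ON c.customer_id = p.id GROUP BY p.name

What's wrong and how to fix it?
Bug: INNER JOIN drops customers rows that have no matching purchases rows

Fix: Switch to LEFT JOIN to retain unmatched parent rows

Corrected query:
SELECT p.name, COUNT(c.id) FROM customers p LEFT JOIN purchases c ON c.customer_id = p.id GROUP BY p.name

Result:
name  | COUNT(c.id)
------+------------
Dave  | 1          
Eve   | 2          
Frank | 0          
Grace | 1          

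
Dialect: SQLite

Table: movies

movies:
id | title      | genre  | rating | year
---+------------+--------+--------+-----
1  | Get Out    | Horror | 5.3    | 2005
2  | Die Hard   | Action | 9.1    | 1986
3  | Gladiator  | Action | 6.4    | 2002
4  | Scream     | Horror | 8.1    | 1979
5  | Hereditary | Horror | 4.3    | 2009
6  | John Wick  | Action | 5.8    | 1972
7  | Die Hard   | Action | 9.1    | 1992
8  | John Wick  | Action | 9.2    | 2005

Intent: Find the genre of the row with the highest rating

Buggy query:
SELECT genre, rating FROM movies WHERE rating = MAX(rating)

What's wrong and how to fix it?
Bug: MAX(rating) is an aggregate and cannot be used directly in WHERE

Fix: Wrap MAX in a scalar subquery so WHERE compares against a single value

Corrected query:
SELECT genre, rating FROM movies WHERE rating = (SELECT MAX(rating) FROM movies)

Result:
genre  | rating
-------+-------
Action | 9.2   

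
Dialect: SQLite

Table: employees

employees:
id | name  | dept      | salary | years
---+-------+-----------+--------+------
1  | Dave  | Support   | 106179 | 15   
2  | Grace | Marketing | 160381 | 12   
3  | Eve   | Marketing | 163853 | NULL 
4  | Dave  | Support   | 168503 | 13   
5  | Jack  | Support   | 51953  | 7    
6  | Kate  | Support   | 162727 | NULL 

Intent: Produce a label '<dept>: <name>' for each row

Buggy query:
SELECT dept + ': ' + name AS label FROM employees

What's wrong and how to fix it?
Bug: SQLite uses || for string concatenation; + coerces text to numbers (yielding 0)

Fix: Replace + with || to concatenate text

Corrected query:
SELECT dept || ': ' || name AS label FROM employees

Result:
label           
----------------
Support: Dave   
Marketing: Grace
Marketing: Eve  
Support: Dave   
Support: Jack   
Support: Kate   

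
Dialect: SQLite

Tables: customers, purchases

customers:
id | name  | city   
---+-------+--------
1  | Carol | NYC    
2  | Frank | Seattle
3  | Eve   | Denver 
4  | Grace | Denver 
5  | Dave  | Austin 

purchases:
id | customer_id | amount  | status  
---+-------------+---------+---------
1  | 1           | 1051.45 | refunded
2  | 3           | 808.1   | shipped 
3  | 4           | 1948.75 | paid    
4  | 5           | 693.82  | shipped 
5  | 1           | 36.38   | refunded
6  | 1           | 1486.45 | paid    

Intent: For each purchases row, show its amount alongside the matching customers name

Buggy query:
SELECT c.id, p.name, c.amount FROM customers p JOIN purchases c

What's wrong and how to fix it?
Bug: JOIN with no ON clause produces a cartesian product; every purchases row pairs with every customers row

Fix: Specify the join condition linking the foreign key to the parent id

Corrected query:
SELECT c.id, p.name, c.amount FROM customers p JOIN purchases c ON c.customer_id = p.id

Result:
id | name  | amount 
---+-------+--------
1  | Carol | 1051.45
2  | Eve   | 808.1  
3  | Grace | 1948.75
4  | Dave  | 693.82 
5  | Carol | 36.38  
6  | Carol | 1486.45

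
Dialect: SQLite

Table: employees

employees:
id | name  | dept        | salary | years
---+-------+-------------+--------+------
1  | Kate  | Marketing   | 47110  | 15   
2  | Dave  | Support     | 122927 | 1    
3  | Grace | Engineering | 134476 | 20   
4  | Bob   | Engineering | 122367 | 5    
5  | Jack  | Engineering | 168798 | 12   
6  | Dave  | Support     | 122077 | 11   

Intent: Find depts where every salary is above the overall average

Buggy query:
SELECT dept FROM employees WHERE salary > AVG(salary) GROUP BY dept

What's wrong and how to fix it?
Bug: AVG() is an aggregate; it can't sit directly in WHERE

Fix: Use a subquery for AVG and a HAVING MIN(...) filter so the condition holds for every row in the group

Corrected query:
SELECT dept FROM employees GROUP BY dept HAVING MIN(salary) > (SELECT AVG(salary) FROM employees)

Result:
dept       
-----------
Engineering
Support    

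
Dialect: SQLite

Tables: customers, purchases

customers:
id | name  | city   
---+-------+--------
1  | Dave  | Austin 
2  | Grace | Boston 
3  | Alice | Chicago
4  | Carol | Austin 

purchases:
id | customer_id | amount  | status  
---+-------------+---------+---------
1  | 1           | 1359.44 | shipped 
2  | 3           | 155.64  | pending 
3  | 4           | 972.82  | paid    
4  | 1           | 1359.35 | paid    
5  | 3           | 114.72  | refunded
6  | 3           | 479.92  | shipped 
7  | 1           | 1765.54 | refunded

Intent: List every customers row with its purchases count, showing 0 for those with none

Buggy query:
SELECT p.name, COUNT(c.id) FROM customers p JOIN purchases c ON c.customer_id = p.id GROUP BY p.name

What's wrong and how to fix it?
Bug: INNER JOIN drops customers rows that have no matching purchases rows

Fix: Use LEFT JOIN so parents without children still appear (COUNT(c.id) gives 0)

Corrected query:
SELECT p.name, COUNT(c.id) FROM customers p LEFT JOIN purchases c ON c.customer_id = p.id GROUP BY p.name

Result:
name  | COUNT(c.id)
------+------------
Alice | 3          
Carol | 1          
Dave  | 3          
Grace | 0          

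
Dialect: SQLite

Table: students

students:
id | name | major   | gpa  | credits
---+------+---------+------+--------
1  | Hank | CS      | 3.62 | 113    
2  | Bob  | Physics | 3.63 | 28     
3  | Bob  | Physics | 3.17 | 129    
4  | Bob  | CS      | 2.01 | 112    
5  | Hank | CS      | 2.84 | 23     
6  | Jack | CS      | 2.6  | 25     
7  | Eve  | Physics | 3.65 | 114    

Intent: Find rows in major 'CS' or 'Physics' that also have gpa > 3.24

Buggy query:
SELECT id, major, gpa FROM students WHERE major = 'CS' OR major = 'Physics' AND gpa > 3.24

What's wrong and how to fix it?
Bug: Without parentheses, AND is evaluated before OR, so the gpa filter only applies to the 'Physics' branch

Fix: Group the OR with parentheses (or use IN), then AND the threshold

Corrected query:
SELECT id, major, gpa FROM students WHERE (major = 'CS' OR major = 'Physics') AND gpa > 3.24

Result:
id | major   | gpa 
---+---------+-----
1  | CS      | 3.62
2  | Physics | 3.63
7  | Physics | 3.65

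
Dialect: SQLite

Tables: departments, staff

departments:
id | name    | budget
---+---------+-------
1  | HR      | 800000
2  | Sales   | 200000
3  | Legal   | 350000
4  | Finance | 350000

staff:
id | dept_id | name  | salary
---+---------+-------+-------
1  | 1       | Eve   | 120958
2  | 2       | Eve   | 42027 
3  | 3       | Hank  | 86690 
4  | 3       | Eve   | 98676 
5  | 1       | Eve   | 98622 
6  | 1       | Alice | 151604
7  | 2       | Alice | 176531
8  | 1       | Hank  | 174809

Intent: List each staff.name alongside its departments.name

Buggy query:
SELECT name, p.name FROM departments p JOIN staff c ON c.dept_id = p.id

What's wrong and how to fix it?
Bug: Both tables have a 'name' column; the unqualified reference is ambiguous

Fix: Prefix ambiguous columns with the table alias

Corrected query:
SELECT c.name, p.name FROM departments p JOIN staff c ON c.dept_id = p.id

Result:
name  | name 
------+------
Eve   | HR   
Eve   | Sales
Hank  | Legal
Eve   | Legal
Eve   | HR   
Alice | HR   
Alice | Sales
Hank  | HR   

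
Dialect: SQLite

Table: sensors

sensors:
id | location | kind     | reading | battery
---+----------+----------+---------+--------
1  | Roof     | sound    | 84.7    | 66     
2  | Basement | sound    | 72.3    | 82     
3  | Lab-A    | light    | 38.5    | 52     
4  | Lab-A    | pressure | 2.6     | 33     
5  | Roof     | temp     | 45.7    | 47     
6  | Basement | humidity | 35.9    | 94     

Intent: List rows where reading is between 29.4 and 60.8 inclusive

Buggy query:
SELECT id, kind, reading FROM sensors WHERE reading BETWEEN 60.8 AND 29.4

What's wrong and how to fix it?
Bug: The bounds are reversed; BETWEEN a AND b requires a <= b to match anything

Fix: Swap the bounds so the smaller value comes first

Corrected query:
SELECT id, kind, reading FROM sensors WHERE reading BETWEEN 29.4 AND 60.8

Result:
id | kind     | reading
---+----------+--------
3  | light    | 38.5   
5  | temp     | 45.7   
6  | humidity | 35.9   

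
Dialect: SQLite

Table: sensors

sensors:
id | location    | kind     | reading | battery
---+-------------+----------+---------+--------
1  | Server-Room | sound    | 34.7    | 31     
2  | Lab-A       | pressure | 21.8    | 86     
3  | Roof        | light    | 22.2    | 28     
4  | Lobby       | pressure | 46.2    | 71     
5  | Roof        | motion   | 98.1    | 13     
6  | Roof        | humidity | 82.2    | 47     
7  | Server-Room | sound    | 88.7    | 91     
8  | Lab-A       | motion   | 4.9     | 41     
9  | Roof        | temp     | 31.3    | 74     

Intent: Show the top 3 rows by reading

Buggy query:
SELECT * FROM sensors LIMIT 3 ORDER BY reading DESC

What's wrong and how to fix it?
Bug: LIMIT must come after ORDER BY

Fix: Swap the clauses: ORDER BY first, then LIMIT

Corrected query:
SELECT * FROM sensors ORDER BY reading DESC LIMIT 3

Result:
id | location    | kind     | reading | battery
---+-------------+----------+---------+--------
5  | Roof        | motion   | 98.1    | 13     
7  | Server-Room | sound    | 88.7    | 91     
6  | Roof        | humidity | 82.2    | 47     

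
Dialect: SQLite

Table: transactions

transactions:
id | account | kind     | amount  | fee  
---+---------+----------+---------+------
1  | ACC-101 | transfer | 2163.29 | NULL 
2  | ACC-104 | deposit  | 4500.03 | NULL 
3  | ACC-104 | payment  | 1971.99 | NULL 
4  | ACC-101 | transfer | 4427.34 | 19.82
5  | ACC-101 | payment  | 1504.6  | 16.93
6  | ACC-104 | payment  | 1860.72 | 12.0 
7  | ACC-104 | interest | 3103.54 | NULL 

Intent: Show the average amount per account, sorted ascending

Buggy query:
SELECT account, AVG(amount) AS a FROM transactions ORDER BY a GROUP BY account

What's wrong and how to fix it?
Bug: GROUP BY must precede ORDER BY

Fix: Move ORDER BY to the end, after GROUP BY

Corrected query:
SELECT account, AVG(amount) AS a FROM transactions GROUP BY account ORDER BY a

Result:
account | a      
--------+--------
ACC-101 | 2698.41
ACC-104 | 2859.07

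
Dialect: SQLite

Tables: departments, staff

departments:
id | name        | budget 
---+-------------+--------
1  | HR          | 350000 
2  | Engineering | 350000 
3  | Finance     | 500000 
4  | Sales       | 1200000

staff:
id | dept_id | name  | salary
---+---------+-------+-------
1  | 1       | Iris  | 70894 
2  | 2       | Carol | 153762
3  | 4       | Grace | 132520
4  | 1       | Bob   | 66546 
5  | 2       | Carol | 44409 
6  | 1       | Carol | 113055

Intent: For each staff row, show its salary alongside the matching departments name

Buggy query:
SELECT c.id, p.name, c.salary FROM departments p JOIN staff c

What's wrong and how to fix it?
Bug: JOIN with no ON clause produces a cartesian product; every staff row pairs with every departments row

Fix: Add ON c.dept_id = p.id to the JOIN

Corrected query:
SELECT c.id, p.name, c.salary FROM departments p JOIN staff c ON c.dept_id = p.id

Result:
id | name        | salary
---+-------------+-------
1  | HR          | 70894 
2  | Engineering | 153762
3  | Sales       | 132520
4  | HR          | 66546 
5  | Engineering | 44409 
6  | HR          | 113055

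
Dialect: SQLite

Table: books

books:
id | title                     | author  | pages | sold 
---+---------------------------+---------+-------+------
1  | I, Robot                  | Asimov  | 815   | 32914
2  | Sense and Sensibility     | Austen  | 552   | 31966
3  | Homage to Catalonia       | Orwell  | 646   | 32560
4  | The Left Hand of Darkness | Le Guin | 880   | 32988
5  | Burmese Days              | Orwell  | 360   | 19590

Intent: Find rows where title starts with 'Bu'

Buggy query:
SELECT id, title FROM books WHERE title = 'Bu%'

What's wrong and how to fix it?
Bug: Wildcards only work with LIKE; '=' treats '%' as a literal character

Fix: Use LIKE for wildcard pattern matching

Corrected query:
SELECT id, title FROM books WHERE title LIKE 'Bu%'

Result:
id | title       
---+-------------
5  | Burmese Days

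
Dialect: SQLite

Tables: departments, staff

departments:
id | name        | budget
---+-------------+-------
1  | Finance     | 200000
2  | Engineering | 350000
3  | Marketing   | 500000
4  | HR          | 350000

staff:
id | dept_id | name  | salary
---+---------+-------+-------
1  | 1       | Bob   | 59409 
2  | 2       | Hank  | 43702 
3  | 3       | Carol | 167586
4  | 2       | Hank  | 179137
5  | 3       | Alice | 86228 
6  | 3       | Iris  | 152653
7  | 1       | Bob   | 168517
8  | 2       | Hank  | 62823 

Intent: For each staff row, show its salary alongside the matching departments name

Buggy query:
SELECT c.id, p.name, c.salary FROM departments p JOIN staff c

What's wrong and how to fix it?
Bug: Missing join condition: each staff row is matched to all departments rows instead of just its own

Fix: Add ON c.dept_id = p.id to the JOIN

Corrected query:
SELECT c.id, p.name, c.salary FROM departments p JOIN staff c ON c.dept_id = p.id

Result:
id | name        | salary
---+-------------+-------
1  | Finance     | 59409 
2  | Engineering | 43702 
3  | Marketing   | 167586
4  | Engineering | 179137
5  | Marketing   | 86228 
6  | Marketing   | 152653
7  | Finance     | 168517
8  | Engineering | 62823 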